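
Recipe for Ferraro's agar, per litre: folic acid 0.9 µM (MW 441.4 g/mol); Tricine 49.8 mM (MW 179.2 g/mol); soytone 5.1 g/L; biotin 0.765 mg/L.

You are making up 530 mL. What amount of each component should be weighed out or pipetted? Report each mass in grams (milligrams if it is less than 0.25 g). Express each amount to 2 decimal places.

Working volume: 530 mL = 0.53 L.
folic acid: 0.9 µmol/L × 441.4 g/mol × 0.53 L ÷ 1000 = 0.21 mg
Tricine: 49.8 mmol/L × 179.2 g/mol × 0.53 L ÷ 1000 = 4.73 g
soytone: 5.1 g/L × 0.53 L = 2.70 g
biotin: 0.765 mg/L × 0.53 L = 0.41 mg

folic acid 0.21 mg; Tricine 4.73 g; soytone 2.70 g; biotin 0.41 mg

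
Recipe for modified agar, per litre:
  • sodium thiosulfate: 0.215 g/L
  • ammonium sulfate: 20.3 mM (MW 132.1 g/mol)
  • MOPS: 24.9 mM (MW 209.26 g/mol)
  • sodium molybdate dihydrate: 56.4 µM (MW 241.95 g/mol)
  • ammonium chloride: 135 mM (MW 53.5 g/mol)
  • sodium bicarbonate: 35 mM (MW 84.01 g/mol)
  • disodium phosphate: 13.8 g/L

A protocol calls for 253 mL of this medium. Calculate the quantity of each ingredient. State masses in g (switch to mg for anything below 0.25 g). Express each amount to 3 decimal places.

sodium thiosulfate 54.395 mg; ammonium sulfate 0.678 g; MOPS 1.318 g; sodium molybdate dihydrate 3.452 mg; ammonium chloride 1.827 g; sodium bicarbonate 0.744 g; disodium phosphate 3.491 g

Scale factor relative to 1 L: 0.253.
sodium thiosulfate: 0.215 g/L × 0.253 L = 0.054395 g = 54.395 mg
ammonium sulfate: 20.3 mmol/L × 132.1 g/mol × 0.253 L ÷ 1000 = 0.678 g
MOPS: 24.9 mmol/L × 209.26 g/mol × 0.253 L ÷ 1000 = 1.318 g
sodium molybdate dihydrate: 56.4 µmol/L × 241.95 g/mol × 0.253 L ÷ 1000 = 3.452 mg
ammonium chloride: 135 mmol/L × 53.5 g/mol × 0.253 L ÷ 1000 = 1.827 g
sodium bicarbonate: 35 mmol/L × 84.01 g/mol × 0.253 L ÷ 1000 = 0.744 g
disodium phosphate: 13.8 g/L × 0.253 L = 3.491 g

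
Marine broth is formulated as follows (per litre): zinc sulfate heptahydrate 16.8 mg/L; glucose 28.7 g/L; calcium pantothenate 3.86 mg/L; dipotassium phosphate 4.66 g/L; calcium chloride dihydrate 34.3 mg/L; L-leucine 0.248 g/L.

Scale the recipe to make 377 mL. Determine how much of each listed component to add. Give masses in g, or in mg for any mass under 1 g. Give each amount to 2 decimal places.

Scale factor relative to 1 L: 0.377.
zinc sulfate heptahydrate: 16.8 mg/L × 0.377 L = 6.33 mg
glucose: 28.7 g/L × 0.377 L = 10.82 g
calcium pantothenate: 3.86 mg/L × 0.377 L = 1.46 mg
dipotassium phosphate: 4.66 g/L × 0.377 L = 1.76 g
calcium chloride dihydrate: 34.3 mg/L × 0.377 L = 12.93 mg
L-leucine: 0.248 g/L × 0.377 L = 0.093496 g = 93.50 mg

zinc sulfate heptahydrate 6.33 mg; glucose 10.82 g; calcium pantothenate 1.46 mg; dipotassium phosphate 1.76 g; calcium chloride dihydrate 12.93 mg; L-leucine 93.50 mg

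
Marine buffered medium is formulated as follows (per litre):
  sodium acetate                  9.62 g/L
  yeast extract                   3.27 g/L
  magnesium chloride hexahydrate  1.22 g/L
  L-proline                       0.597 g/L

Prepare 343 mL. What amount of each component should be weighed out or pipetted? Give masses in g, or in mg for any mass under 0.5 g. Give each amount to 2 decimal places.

sodium acetate 3.30 g; yeast extract 1.12 g; magnesium chloride hexahydrate 418.46 mg; L-proline 204.77 mg

Target volume = 343 mL = 0.343 L.
sodium acetate: 9.62 g/L × 0.343 L = 3.30 g
yeast extract: 3.27 g/L × 0.343 L = 1.12 g
magnesium chloride hexahydrate: 1.22 g/L × 0.343 L = 0.41846 g = 418.46 mg
L-proline: 0.597 g/L × 0.343 L = 0.204771 g = 204.77 mg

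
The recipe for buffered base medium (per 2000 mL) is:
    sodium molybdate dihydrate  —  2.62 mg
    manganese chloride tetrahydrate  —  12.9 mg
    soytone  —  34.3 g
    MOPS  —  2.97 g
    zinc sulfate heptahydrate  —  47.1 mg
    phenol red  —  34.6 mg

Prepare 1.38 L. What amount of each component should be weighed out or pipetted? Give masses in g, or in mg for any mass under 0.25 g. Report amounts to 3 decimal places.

sodium molybdate dihydrate 1.808 mg; manganese chloride tetrahydrate 8.901 mg; soytone 23.667 g; MOPS 2.049 g; zinc sulfate heptahydrate 32.499 mg; phenol red 23.874 mg

Scale factor = 1380 mL / 2000 mL = 0.69.
sodium molybdate dihydrate: 2.62 mg × (1380 mL / 2000 mL) = 1.808 mg
manganese chloride tetrahydrate: 12.9 mg × (1380 mL / 2000 mL) = 8.901 mg
soytone: 34.3 g × (1380 mL / 2000 mL) = 23.667 g
MOPS: 2.97 g × (1380 mL / 2000 mL) = 2.049 g
zinc sulfate heptahydrate: 47.1 mg × (1380 mL / 2000 mL) = 32.499 mg
phenol red: 34.6 mg × (1380 mL / 2000 mL) = 23.874 mg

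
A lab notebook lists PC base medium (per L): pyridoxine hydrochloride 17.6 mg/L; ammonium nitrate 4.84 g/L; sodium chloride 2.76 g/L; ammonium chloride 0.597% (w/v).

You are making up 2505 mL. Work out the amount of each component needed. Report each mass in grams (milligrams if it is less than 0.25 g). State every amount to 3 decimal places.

pyridoxine hydrochloride 44.088 mg; ammonium nitrate 12.124 g; sodium chloride 6.914 g; ammonium chloride 14.955 g

Working volume: 2505 mL = 2.505 L.
pyridoxine hydrochloride: 17.6 mg/L × 2.505 L = 44.088 mg
ammonium nitrate: 4.84 g/L × 2.505 L = 12.124 g
sodium chloride: 2.76 g/L × 2.505 L = 6.914 g
ammonium chloride: 0.597% w/v = 5.97 g/L → 5.97 × 2.505 L = 14.955 g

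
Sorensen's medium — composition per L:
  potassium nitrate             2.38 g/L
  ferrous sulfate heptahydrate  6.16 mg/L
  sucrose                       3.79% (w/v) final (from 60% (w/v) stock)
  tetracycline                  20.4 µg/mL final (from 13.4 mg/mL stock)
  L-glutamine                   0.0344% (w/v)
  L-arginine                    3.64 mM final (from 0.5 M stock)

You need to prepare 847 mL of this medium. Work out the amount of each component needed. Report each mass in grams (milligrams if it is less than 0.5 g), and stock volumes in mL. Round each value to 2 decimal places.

potassium nitrate 2.02 g; ferrous sulfate heptahydrate 5.22 mg; sucrose 53.50 mL; tetracycline 1.29 mL; L-glutamine 291.37 mg; L-arginine 6.17 mL

Working volume: 847 mL = 0.847 L.
potassium nitrate: 2.38 g/L × 0.847 L = 2.02 g
ferrous sulfate heptahydrate: 6.16 mg/L × 0.847 L = 5.22 mg
sucrose: V = C2·V2/C1 = 3.79% ÷ 60% × 847 mL = 53.50 mL
tetracycline: C1V1 = C2V2 → 20.4 µg/mL × 847 mL ÷ 13400 µg/mL = 1.29 mL
L-glutamine: 0.0344 g per 100 mL × 847 mL ÷ 100 = 0.291368 g = 291.37 mg
L-arginine: V = C2·V2/C1 = 3.64 mM × 847 mL ÷ 500 mM = 6.17 mL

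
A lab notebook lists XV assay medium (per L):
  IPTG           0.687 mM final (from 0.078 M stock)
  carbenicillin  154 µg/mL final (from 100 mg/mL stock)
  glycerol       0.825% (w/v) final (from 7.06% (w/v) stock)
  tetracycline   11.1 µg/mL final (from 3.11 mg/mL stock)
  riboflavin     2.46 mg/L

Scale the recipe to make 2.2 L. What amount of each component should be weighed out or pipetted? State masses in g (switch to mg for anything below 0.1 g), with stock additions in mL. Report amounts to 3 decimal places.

Scale factor relative to 1 L: 2.2.
IPTG: C1V1 = C2V2 → 0.687 mM × 2200 mL ÷ 78 mM = 19.377 mL
carbenicillin: dilute stock: 154 µg/mL × 2200 mL ÷ 100000 µg/mL = 3.388 mL
glycerol: C1V1 = C2V2 → 0.825% ÷ 7.06% × 2200 mL = 257.082 mL
tetracycline: C1V1 = C2V2 → 11.1 µg/mL × 2200 mL ÷ 3110 µg/mL = 7.852 mL
riboflavin: 2.46 mg/L × 2.2 L = 5.412 mg

IPTG 19.377 mL; carbenicillin 3.388 mL; glycerol 257.082 mL; tetracycline 7.852 mL; riboflavin 5.412 mg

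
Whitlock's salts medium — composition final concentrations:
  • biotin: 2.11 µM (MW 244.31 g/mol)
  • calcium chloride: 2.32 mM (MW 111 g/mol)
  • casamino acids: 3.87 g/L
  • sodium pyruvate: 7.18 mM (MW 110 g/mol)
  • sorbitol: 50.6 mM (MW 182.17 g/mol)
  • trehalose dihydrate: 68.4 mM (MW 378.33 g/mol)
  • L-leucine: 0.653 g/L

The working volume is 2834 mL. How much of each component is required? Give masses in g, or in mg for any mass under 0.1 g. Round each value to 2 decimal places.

Scale factor relative to 1 L: 2.834.
biotin: 2.11 µmol/L × 244.31 g/mol × 2.834 L ÷ 1000 = 1.46 mg
calcium chloride: 2.32 mmol/L × 111 g/mol × 2.834 L ÷ 1000 = 0.73 g
casamino acids: 3.87 g/L × 2.834 L = 10.97 g
sodium pyruvate: 7.18 mmol/L × 110 g/mol × 2.834 L ÷ 1000 = 2.24 g
sorbitol: 50.6 mmol/L × 182.17 g/mol × 2.834 L ÷ 1000 = 26.12 g
trehalose dihydrate: 68.4 mmol/L × 378.33 g/mol × 2.834 L ÷ 1000 = 73.34 g
L-leucine: 0.653 g/L × 2.834 L = 1.85 g

biotin 1.46 mg; calcium chloride 0.73 g; casamino acids 10.97 g; sodium pyruvate 2.24 g; sorbitol 26.12 g; trehalose dihydrate 73.34 g; L-leucine 1.85 g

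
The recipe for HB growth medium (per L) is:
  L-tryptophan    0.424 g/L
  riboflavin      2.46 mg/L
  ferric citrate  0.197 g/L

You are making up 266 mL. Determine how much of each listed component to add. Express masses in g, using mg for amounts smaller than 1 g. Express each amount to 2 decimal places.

L-tryptophan 112.78 mg; riboflavin 0.65 mg; ferric citrate 52.40 mg

Target volume = 266 mL = 0.266 L.
L-tryptophan: 0.424 g/L × 0.266 L = 0.112784 g = 112.78 mg
riboflavin: 2.46 mg/L × 0.266 L = 0.65 mg
ferric citrate: 0.197 g/L × 0.266 L = 0.052402 g = 52.40 mg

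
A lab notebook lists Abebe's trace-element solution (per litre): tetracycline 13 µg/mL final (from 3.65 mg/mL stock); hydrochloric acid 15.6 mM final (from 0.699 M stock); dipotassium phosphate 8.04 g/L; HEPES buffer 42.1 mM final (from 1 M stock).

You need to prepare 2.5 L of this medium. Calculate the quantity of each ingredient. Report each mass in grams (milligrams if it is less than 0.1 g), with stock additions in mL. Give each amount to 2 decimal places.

tetracycline 8.90 mL; hydrochloric acid 55.79 mL; dipotassium phosphate 20.10 g; HEPES buffer 105.25 mL

Working volume: 2.5 L.
tetracycline: C1V1 = C2V2 → 13 µg/mL × 2500 mL ÷ 3650 µg/mL = 8.90 mL
hydrochloric acid: V = C2·V2/C1 = 15.6 mM × 2500 mL ÷ 699 mM = 55.79 mL
dipotassium phosphate: 8.04 g/L × 2.5 L = 20.10 g
HEPES buffer: V = C2·V2/C1 = 42.1 mM × 2500 mL ÷ 1000 mM = 105.25 mL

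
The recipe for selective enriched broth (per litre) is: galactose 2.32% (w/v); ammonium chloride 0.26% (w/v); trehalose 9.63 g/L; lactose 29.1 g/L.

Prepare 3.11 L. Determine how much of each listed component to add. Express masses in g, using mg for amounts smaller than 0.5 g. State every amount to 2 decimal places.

galactose 72.15 g; ammonium chloride 8.09 g; trehalose 29.95 g; lactose 90.50 g

Scale factor relative to 1 L: 3.11.
galactose: 2.32% w/v = 23.2 g/L → 23.2 × 3.11 L = 72.15 g
ammonium chloride: 0.26 g per 100 mL × 3110 mL ÷ 100 = 8.09 g
trehalose: 9.63 g/L × 3.11 L = 29.95 g
lactose: 29.1 g/L × 3.11 L = 90.50 g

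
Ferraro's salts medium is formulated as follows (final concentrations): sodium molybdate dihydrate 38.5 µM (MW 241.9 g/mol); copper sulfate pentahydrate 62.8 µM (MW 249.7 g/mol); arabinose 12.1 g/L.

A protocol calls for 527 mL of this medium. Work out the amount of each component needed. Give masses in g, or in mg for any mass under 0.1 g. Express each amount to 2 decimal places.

Scale factor relative to 1 L: 0.527.
sodium molybdate dihydrate: 38.5 µmol/L × 241.9 g/mol × 0.527 L ÷ 1000 = 4.91 mg
copper sulfate pentahydrate: 62.8 µmol/L × 249.7 g/mol × 0.527 L ÷ 1000 = 8.26 mg
arabinose: 12.1 g/L × 0.527 L = 6.38 g

sodium molybdate dihydrate 4.91 mg; copper sulfate pentahydrate 8.26 mg; arabinose 6.38 g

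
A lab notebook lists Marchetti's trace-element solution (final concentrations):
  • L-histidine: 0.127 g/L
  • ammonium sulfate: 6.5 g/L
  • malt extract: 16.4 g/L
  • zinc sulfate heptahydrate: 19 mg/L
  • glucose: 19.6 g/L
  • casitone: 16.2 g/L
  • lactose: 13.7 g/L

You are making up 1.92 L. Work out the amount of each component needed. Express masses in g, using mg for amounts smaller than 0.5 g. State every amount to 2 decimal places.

L-histidine 243.84 mg; ammonium sulfate 12.48 g; malt extract 31.49 g; zinc sulfate heptahydrate 36.48 mg; glucose 37.63 g; casitone 31.10 g; lactose 26.30 g

Scale factor relative to 1 L: 1.92.
L-histidine: 0.127 g/L × 1.92 L = 0.24384 g = 243.84 mg
ammonium sulfate: 6.5 g/L × 1.92 L = 12.48 g
malt extract: 16.4 g/L × 1.92 L = 31.49 g
zinc sulfate heptahydrate: 19 mg/L × 1.92 L = 36.48 mg
glucose: 19.6 g/L × 1.92 L = 37.63 g
casitone: 16.2 g/L × 1.92 L = 31.10 g
lactose: 13.7 g/L × 1.92 L = 26.30 g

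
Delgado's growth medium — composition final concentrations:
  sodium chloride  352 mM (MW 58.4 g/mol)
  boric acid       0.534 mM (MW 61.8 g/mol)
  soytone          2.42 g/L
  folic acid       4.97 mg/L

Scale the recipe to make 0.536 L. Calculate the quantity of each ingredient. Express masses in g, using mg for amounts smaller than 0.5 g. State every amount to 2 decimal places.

Scale factor relative to 1 L: 0.536.
sodium chloride: 352 mmol/L × 58.4 g/mol × 0.536 L ÷ 1000 = 11.02 g
boric acid: 0.534 mmol/L × 61.8 mg/mmol × 0.536 L = 17.69 mg
soytone: 2.42 g/L × 0.536 L = 1.30 g
folic acid: 4.97 mg/L × 0.536 L = 2.66 mg

sodium chloride 11.02 g; boric acid 17.69 mg; soytone 1.30 g; folic acid 2.66 mg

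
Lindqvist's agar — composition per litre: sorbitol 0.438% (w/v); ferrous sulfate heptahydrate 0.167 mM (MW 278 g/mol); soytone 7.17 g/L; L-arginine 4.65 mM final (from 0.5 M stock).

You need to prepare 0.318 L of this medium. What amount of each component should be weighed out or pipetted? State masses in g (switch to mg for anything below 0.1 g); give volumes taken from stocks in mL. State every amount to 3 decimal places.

sorbitol 1.393 g; ferrous sulfate heptahydrate 14.763 mg; soytone 2.280 g; L-arginine 2.957 mL

Working volume: 0.318 L.
sorbitol: 0.438% w/v = 4.38 g/L → 4.38 × 0.318 L = 1.393 g
ferrous sulfate heptahydrate: 0.167 mmol/L × 278 mg/mmol × 0.318 L = 14.763 mg
soytone: 7.17 g/L × 0.318 L = 2.280 g
L-arginine: C1V1 = C2V2 → 4.65 mM × 318 mL ÷ 500 mM = 2.957 mL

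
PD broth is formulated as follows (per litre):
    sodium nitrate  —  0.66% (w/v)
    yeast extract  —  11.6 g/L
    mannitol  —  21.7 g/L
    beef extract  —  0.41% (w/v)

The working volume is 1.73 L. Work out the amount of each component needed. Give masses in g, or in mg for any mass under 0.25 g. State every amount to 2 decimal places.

Scale factor relative to 1 L: 1.73.
sodium nitrate: 0.66 g per 100 mL × 1730 mL ÷ 100 = 11.42 g
yeast extract: 11.6 g/L × 1.73 L = 20.07 g
mannitol: 21.7 g/L × 1.73 L = 37.54 g
beef extract: 0.41% w/v = 4.1 g/L → 4.1 × 1.73 L = 7.09 g

sodium nitrate 11.42 g; yeast extract 20.07 g; mannitol 37.54 g; beef extract 7.09 g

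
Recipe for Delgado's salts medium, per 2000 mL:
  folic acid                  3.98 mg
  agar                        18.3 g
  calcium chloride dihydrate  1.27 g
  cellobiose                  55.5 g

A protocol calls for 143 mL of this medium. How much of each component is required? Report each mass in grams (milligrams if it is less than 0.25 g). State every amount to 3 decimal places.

Scale factor = 143 mL / 2000 mL = 0.0715.
folic acid: 3.98 mg × (143 mL / 2000 mL) = 0.285 mg
agar: 18.3 g × (143 mL / 2000 mL) = 1.308 g
calcium chloride dihydrate: 1.27 g × (143 mL / 2000 mL) = 0.090805 g = 90.805 mg
cellobiose: 55.5 g × (143 mL / 2000 mL) = 3.968 g

folic acid 0.285 mg; agar 1.308 g; calcium chloride dihydrate 90.805 mg; cellobiose 3.968 g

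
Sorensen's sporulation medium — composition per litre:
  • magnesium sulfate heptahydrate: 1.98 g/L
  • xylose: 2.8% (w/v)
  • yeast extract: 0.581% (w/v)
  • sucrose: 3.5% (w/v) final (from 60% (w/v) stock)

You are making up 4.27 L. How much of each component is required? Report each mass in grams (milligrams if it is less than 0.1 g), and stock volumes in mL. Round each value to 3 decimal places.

Scale factor relative to 1 L: 4.27.
magnesium sulfate heptahydrate: 1.98 g/L × 4.27 L = 8.455 g
xylose: 2.8% w/v = 28 g/L → 28 × 4.27 L = 119.560 g
yeast extract: 0.581% w/v = 5.81 g/L → 5.81 × 4.27 L = 24.809 g
sucrose: V = C2·V2/C1 = 3.5% ÷ 60% × 4270 mL = 249.083 mL

magnesium sulfate heptahydrate 8.455 g; xylose 119.560 g; yeast extract 24.809 g; sucrose 249.083 mL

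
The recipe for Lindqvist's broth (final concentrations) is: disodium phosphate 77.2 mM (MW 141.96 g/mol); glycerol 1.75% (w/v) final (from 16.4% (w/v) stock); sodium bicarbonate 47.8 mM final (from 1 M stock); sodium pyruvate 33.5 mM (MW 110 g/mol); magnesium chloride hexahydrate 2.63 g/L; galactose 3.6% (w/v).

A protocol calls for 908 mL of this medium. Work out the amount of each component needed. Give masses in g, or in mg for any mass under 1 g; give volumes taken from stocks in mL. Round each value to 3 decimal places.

Target volume = 908 mL = 0.908 L.
disodium phosphate: 77.2 mmol/L × 141.96 g/mol × 0.908 L ÷ 1000 = 9.951 g
glycerol: V = C2·V2/C1 = 1.75% ÷ 16.4% × 908 mL = 96.890 mL
sodium bicarbonate: dilute stock: 47.8 mM × 908 mL ÷ 1000 mM = 43.402 mL
sodium pyruvate: 33.5 mmol/L × 110 g/mol × 0.908 L ÷ 1000 = 3.346 g
magnesium chloride hexahydrate: 2.63 g/L × 0.908 L = 2.388 g
galactose: 3.6% w/v = 36 g/L → 36 × 0.908 L = 32.688 g

disodium phosphate 9.951 g; glycerol 96.890 mL; sodium bicarbonate 43.402 mL; sodium pyruvate 3.346 g; magnesium chloride hexahydrate 2.388 g; galactose 32.688 g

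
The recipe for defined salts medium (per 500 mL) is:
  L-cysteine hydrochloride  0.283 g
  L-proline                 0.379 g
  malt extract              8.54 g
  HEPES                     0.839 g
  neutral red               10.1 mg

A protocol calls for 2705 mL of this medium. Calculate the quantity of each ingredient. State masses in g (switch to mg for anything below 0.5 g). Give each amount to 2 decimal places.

L-cysteine hydrochloride 1.53 g; L-proline 2.05 g; malt extract 46.20 g; HEPES 4.54 g; neutral red 54.64 mg

Scale factor = 2705 mL / 500 mL = 5.41.
L-cysteine hydrochloride: 0.283 g × (2705 mL / 500 mL) = 1.53 g
L-proline: 0.379 g × (2705 mL / 500 mL) = 2.05 g
malt extract: 8.54 g × (2705 mL / 500 mL) = 46.20 g
HEPES: 0.839 g × (2705 mL / 500 mL) = 4.54 g
neutral red: 10.1 mg × (2705 mL / 500 mL) = 54.64 mg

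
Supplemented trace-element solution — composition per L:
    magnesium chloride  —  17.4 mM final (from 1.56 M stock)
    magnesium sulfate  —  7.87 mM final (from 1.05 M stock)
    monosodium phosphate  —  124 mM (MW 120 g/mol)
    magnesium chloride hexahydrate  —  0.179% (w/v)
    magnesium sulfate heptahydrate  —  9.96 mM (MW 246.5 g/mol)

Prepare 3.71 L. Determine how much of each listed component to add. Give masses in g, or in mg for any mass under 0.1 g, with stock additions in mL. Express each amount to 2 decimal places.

magnesium chloride 41.38 mL; magnesium sulfate 27.81 mL; monosodium phosphate 55.20 g; magnesium chloride hexahydrate 6.64 g; magnesium sulfate heptahydrate 9.11 g

Scale factor relative to 1 L: 3.71.
magnesium chloride: dilute stock: 17.4 mM × 3710 mL ÷ 1560 mM = 41.38 mL
magnesium sulfate: C1V1 = C2V2 → 7.87 mM × 3710 mL ÷ 1050 mM = 27.81 mL
monosodium phosphate: 124 mmol/L × 120 g/mol × 3.71 L ÷ 1000 = 55.20 g
magnesium chloride hexahydrate: 0.179% w/v = 1.79 g/L → 1.79 × 3.71 L = 6.64 g
magnesium sulfate heptahydrate: 9.96 mmol/L × 246.5 g/mol × 3.71 L ÷ 1000 = 9.11 g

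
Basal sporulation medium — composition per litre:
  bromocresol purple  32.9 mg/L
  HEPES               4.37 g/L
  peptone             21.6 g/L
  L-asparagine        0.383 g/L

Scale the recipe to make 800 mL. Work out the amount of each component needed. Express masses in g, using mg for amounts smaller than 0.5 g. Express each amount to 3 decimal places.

Working volume: 800 mL = 0.8 L.
bromocresol purple: 32.9 mg/L × 0.8 L = 26.320 mg
HEPES: 4.37 g/L × 0.8 L = 3.496 g
peptone: 21.6 g/L × 0.8 L = 17.280 g
L-asparagine: 0.383 g/L × 0.8 L = 0.3064 g = 306.400 mg

bromocresol purple 26.320 mg; HEPES 3.496 g; peptone 17.280 g; L-asparagine 306.400 mg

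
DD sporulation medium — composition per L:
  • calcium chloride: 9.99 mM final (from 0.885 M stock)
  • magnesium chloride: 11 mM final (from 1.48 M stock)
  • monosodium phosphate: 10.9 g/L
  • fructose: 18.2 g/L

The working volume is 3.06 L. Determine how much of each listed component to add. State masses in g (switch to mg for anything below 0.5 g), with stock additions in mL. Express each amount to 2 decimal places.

Scale factor relative to 1 L: 3.06.
calcium chloride: V = C2·V2/C1 = 9.99 mM × 3060 mL ÷ 885 mM = 34.54 mL
magnesium chloride: C1V1 = C2V2 → 11 mM × 3060 mL ÷ 1480 mM = 22.74 mL
monosodium phosphate: 10.9 g/L × 3.06 L = 33.35 g
fructose: 18.2 g/L × 3.06 L = 55.69 g

calcium chloride 34.54 mL; magnesium chloride 22.74 mL; monosodium phosphate 33.35 g; fructose 55.69 g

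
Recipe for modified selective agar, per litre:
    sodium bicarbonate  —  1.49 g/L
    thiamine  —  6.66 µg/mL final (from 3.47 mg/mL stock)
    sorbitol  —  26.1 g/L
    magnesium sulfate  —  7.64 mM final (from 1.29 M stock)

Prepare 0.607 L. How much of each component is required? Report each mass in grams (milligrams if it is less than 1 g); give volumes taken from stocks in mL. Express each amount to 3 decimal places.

sodium bicarbonate 904.430 mg; thiamine 1.165 mL; sorbitol 15.843 g; magnesium sulfate 3.595 mL

Scale factor relative to 1 L: 0.607.
sodium bicarbonate: 1.49 g/L × 0.607 L = 0.90443 g = 904.430 mg
thiamine: dilute stock: 6.66 µg/mL × 607 mL ÷ 3470 µg/mL = 1.165 mL
sorbitol: 26.1 g/L × 0.607 L = 15.843 g
magnesium sulfate: V = C2·V2/C1 = 7.64 mM × 607 mL ÷ 1290 mM = 3.595 mL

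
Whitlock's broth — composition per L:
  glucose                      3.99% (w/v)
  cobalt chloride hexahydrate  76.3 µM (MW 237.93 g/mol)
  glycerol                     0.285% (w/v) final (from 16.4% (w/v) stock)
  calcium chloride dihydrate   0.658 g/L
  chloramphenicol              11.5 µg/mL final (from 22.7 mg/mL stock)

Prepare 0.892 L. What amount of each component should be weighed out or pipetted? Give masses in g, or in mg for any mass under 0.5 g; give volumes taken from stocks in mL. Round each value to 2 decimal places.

glucose 35.59 g; cobalt chloride hexahydrate 16.19 mg; glycerol 15.50 mL; calcium chloride dihydrate 0.59 g; chloramphenicol 0.45 mL

Scale factor relative to 1 L: 0.892.
glucose: 3.99% w/v = 39.9 g/L → 39.9 × 0.892 L = 35.59 g
cobalt chloride hexahydrate: 76.3 µmol/L × 237.93 g/mol × 0.892 L ÷ 1000 = 16.19 mg
glycerol: V = C2·V2/C1 = 0.285% ÷ 16.4% × 892 mL = 15.50 mL
calcium chloride dihydrate: 0.658 g/L × 0.892 L = 0.59 g
chloramphenicol: V = C2·V2/C1 = 11.5 µg/mL × 892 mL ÷ 22700 µg/mL = 0.45 mL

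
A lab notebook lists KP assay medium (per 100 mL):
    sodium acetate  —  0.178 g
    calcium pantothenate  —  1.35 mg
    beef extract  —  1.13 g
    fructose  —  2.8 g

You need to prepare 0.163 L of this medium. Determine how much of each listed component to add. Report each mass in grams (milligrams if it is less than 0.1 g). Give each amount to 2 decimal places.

sodium acetate 0.29 g; calcium pantothenate 2.20 mg; beef extract 1.84 g; fructose 4.56 g

Ratio of target to recipe volume: 163 / 100 = 1.63.
sodium acetate: 0.178 g × (163 mL / 100 mL) = 0.29 g
calcium pantothenate: 1.35 mg × (163 mL / 100 mL) = 2.20 mg
beef extract: 1.13 g × (163 mL / 100 mL) = 1.84 g
fructose: 2.8 g × (163 mL / 100 mL) = 4.56 g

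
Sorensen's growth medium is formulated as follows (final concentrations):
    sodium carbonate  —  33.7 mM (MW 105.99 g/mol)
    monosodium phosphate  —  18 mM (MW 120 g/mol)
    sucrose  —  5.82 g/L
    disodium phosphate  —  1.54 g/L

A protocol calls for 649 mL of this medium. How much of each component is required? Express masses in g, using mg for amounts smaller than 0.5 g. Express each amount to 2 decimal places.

Target volume = 649 mL = 0.649 L.
sodium carbonate: 33.7 mmol/L × 105.99 g/mol × 0.649 L ÷ 1000 = 2.32 g
monosodium phosphate: 18 mmol/L × 120 g/mol × 0.649 L ÷ 1000 = 1.40 g
sucrose: 5.82 g/L × 0.649 L = 3.78 g
disodium phosphate: 1.54 g/L × 0.649 L = 1.00 g

sodium carbonate 2.32 g; monosodium phosphate 1.40 g; sucrose 3.78 g; disodium phosphate 1.00 g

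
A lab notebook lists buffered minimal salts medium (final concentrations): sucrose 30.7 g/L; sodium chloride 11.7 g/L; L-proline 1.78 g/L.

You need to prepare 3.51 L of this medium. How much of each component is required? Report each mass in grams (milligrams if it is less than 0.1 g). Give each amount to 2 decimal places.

Working volume: 3.51 L.
sucrose: 30.7 g/L × 3.51 L = 107.76 g
sodium chloride: 11.7 g/L × 3.51 L = 41.07 g
L-proline: 1.78 g/L × 3.51 L = 6.25 g

sucrose 107.76 g; sodium chloride 41.07 g; L-proline 6.25 g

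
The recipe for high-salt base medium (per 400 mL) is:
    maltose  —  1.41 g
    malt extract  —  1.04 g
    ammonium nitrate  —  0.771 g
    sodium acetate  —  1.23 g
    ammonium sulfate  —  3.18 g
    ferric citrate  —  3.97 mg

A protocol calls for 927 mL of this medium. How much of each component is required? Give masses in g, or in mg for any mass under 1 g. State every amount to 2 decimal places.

maltose 3.27 g; malt extract 2.41 g; ammonium nitrate 1.79 g; sodium acetate 2.85 g; ammonium sulfate 7.37 g; ferric citrate 9.20 mg

Ratio of target to recipe volume: 927 / 400 = 2.3175.
maltose: 1.41 g × (927 mL / 400 mL) = 3.27 g
malt extract: 1.04 g × (927 mL / 400 mL) = 2.41 g
ammonium nitrate: 0.771 g × (927 mL / 400 mL) = 1.79 g
sodium acetate: 1.23 g × (927 mL / 400 mL) = 2.85 g
ammonium sulfate: 3.18 g × (927 mL / 400 mL) = 7.37 g
ferric citrate: 3.97 mg × (927 mL / 400 mL) = 9.20 mg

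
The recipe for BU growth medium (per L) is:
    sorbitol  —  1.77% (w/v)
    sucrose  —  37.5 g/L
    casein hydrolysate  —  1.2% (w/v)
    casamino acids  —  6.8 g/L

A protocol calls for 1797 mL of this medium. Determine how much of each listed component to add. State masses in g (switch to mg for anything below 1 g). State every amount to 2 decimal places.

sorbitol 31.81 g; sucrose 67.39 g; casein hydrolysate 21.56 g; casamino acids 12.22 g

Scale factor relative to 1 L: 1.797.
sorbitol: 1.77% w/v = 17.7 g/L → 17.7 × 1.797 L = 31.81 g
sucrose: 37.5 g/L × 1.797 L = 67.39 g
casein hydrolysate: 1.2% w/v = 12 g/L → 12 × 1.797 L = 21.56 g
casamino acids: 6.8 g/L × 1.797 L = 12.22 g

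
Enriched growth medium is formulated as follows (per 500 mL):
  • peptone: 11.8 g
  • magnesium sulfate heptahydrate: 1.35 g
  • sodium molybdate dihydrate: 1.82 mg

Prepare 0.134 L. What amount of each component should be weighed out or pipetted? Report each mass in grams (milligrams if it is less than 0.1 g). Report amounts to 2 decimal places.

Ratio of target to recipe volume: 134 / 500 = 0.268.
peptone: 11.8 g × (134 mL / 500 mL) = 3.16 g
magnesium sulfate heptahydrate: 1.35 g × (134 mL / 500 mL) = 0.36 g
sodium molybdate dihydrate: 1.82 mg × (134 mL / 500 mL) = 0.49 mg

peptone 3.16 g; magnesium sulfate heptahydrate 0.36 g; sodium molybdate dihydrate 0.49 mg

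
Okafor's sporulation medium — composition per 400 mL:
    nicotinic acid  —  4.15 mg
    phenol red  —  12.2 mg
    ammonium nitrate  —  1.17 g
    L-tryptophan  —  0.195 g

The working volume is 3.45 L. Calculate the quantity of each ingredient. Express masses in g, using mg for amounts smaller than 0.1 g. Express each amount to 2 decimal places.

Scale factor = 3450 mL / 400 mL = 8.625.
nicotinic acid: 4.15 mg × (3450 mL / 400 mL) = 35.79 mg
phenol red: 12.2 mg × (3450 mL / 400 mL) = 105.225 mg = 0.11 g
ammonium nitrate: 1.17 g × (3450 mL / 400 mL) = 10.09 g
L-tryptophan: 0.195 g × (3450 mL / 400 mL) = 1.68 g

nicotinic acid 35.79 mg; phenol red 0.11 g; ammonium nitrate 10.09 g; L-tryptophan 1.68 g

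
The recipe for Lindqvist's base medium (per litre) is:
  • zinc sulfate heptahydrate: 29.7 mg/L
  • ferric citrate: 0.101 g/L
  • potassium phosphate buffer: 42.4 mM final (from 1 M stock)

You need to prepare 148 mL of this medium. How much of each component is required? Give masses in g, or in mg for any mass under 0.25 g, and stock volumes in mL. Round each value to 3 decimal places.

zinc sulfate heptahydrate 4.396 mg; ferric citrate 14.948 mg; potassium phosphate buffer 6.275 mL

Working volume: 148 mL = 0.148 L.
zinc sulfate heptahydrate: 29.7 mg/L × 0.148 L = 4.396 mg
ferric citrate: 0.101 g/L × 0.148 L = 0.014948 g = 14.948 mg
potassium phosphate buffer: C1V1 = C2V2 → 42.4 mM × 148 mL ÷ 1000 mM = 6.275 mL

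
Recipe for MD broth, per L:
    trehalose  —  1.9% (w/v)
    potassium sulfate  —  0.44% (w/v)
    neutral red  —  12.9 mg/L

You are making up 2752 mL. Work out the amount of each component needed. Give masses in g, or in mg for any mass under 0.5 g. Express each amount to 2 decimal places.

trehalose 52.29 g; potassium sulfate 12.11 g; neutral red 35.50 mg

Scale factor relative to 1 L: 2.752.
trehalose: 1.9% w/v = 19 g/L → 19 × 2.752 L = 52.29 g
potassium sulfate: 0.44 g per 100 mL × 2752 mL ÷ 100 = 12.11 g
neutral red: 12.9 mg/L × 2.752 L = 35.50 mg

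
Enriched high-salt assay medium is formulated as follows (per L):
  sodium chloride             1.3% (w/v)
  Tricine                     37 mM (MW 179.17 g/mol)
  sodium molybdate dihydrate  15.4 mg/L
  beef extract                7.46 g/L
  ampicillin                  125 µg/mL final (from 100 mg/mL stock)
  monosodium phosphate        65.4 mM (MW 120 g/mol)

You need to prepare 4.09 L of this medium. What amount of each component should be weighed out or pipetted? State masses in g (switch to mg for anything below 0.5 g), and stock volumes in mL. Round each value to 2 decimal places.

Working volume: 4.09 L.
sodium chloride: 1.3 g per 100 mL × 4090 mL ÷ 100 = 53.17 g
Tricine: 37 mmol/L × 179.17 g/mol × 4.09 L ÷ 1000 = 27.11 g
sodium molybdate dihydrate: 15.4 mg/L × 4.09 L = 62.99 mg
beef extract: 7.46 g/L × 4.09 L = 30.51 g
ampicillin: dilute stock: 125 µg/mL × 4090 mL ÷ 100000 µg/mL = 5.11 mL
monosodium phosphate: 65.4 mmol/L × 120 g/mol × 4.09 L ÷ 1000 = 32.10 g

sodium chloride 53.17 g; Tricine 27.11 g; sodium molybdate dihydrate 62.99 mg; beef extract 30.51 g; ampicillin 5.11 mL; monosodium phosphate 32.10 g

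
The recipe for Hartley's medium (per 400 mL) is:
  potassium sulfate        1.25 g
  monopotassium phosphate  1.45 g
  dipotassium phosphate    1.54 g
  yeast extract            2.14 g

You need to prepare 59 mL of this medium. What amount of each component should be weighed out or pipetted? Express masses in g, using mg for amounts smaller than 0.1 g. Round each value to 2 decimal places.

potassium sulfate 0.18 g; monopotassium phosphate 0.21 g; dipotassium phosphate 0.23 g; yeast extract 0.32 g

Ratio of target to recipe volume: 59 / 400 = 0.1475.
potassium sulfate: 1.25 g × (59 mL / 400 mL) = 0.18 g
monopotassium phosphate: 1.45 g × (59 mL / 400 mL) = 0.21 g
dipotassium phosphate: 1.54 g × (59 mL / 400 mL) = 0.23 g
yeast extract: 2.14 g × (59 mL / 400 mL) = 0.32 g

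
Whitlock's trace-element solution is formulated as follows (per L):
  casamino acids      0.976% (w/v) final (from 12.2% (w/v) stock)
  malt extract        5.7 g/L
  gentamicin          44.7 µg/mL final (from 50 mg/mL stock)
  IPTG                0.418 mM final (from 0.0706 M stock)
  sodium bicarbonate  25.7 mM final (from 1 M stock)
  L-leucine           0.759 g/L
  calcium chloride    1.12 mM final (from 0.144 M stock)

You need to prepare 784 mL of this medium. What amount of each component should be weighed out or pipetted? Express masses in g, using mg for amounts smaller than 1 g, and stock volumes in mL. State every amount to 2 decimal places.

casamino acids 62.72 mL; malt extract 4.47 g; gentamicin 0.70 mL; IPTG 4.64 mL; sodium bicarbonate 20.15 mL; L-leucine 595.06 mg; calcium chloride 6.10 mL

Target volume = 784 mL = 0.784 L.
casamino acids: C1V1 = C2V2 → 0.976% ÷ 12.2% × 784 mL = 62.72 mL
malt extract: 5.7 g/L × 0.784 L = 4.47 g
gentamicin: V = C2·V2/C1 = 44.7 µg/mL × 784 mL ÷ 50000 µg/mL = 0.70 mL
IPTG: C1V1 = C2V2 → 0.418 mM × 784 mL ÷ 70.6 mM = 4.64 mL
sodium bicarbonate: dilute stock: 25.7 mM × 784 mL ÷ 1000 mM = 20.15 mL
L-leucine: 0.759 g/L × 0.784 L = 0.595056 g = 595.06 mg
calcium chloride: dilute stock: 1.12 mM × 784 mL ÷ 144 mM = 6.10 mL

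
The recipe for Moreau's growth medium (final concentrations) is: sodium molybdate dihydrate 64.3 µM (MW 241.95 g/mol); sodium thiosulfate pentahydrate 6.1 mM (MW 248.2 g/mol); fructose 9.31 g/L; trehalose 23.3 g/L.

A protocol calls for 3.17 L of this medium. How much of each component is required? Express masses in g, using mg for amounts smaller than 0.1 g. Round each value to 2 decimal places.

Working volume: 3.17 L.
sodium molybdate dihydrate: 64.3 µmol/L × 241.95 g/mol × 3.17 L ÷ 1000 = 49.32 mg
sodium thiosulfate pentahydrate: 6.1 mmol/L × 248.2 g/mol × 3.17 L ÷ 1000 = 4.80 g
fructose: 9.31 g/L × 3.17 L = 29.51 g
trehalose: 23.3 g/L × 3.17 L = 73.86 g

sodium molybdate dihydrate 49.32 mg; sodium thiosulfate pentahydrate 4.80 g; fructose 29.51 g; trehalose 73.86 g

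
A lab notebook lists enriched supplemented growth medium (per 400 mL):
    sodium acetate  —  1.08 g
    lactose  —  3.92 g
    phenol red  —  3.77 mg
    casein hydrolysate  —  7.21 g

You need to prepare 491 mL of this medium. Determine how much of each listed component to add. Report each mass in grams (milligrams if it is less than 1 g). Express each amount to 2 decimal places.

sodium acetate 1.33 g; lactose 4.81 g; phenol red 4.63 mg; casein hydrolysate 8.85 g

Scale factor = 491 mL / 400 mL = 1.2275.
sodium acetate: 1.08 g × (491 mL / 400 mL) = 1.33 g
lactose: 3.92 g × (491 mL / 400 mL) = 4.81 g
phenol red: 3.77 mg × (491 mL / 400 mL) = 4.63 mg
casein hydrolysate: 7.21 g × (491 mL / 400 mL) = 8.85 g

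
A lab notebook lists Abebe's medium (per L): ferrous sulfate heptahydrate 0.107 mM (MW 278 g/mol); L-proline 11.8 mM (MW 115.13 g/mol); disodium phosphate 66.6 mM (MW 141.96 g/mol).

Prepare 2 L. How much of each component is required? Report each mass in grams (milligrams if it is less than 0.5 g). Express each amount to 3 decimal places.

ferrous sulfate heptahydrate 59.492 mg; L-proline 2.717 g; disodium phosphate 18.909 g

Scale factor relative to 1 L: 2.
ferrous sulfate heptahydrate: 0.107 mmol/L × 278 mg/mmol × 2 L = 59.492 mg
L-proline: 11.8 mmol/L × 115.13 g/mol × 2 L ÷ 1000 = 2.717 g
disodium phosphate: 66.6 mmol/L × 141.96 g/mol × 2 L ÷ 1000 = 18.909 g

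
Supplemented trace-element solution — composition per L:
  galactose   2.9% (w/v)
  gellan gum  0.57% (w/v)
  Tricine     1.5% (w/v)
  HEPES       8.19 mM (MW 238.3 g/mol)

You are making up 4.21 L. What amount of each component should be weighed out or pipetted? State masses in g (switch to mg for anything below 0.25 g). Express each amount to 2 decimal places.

galactose 122.09 g; gellan gum 24.00 g; Tricine 63.15 g; HEPES 8.22 g

Scale factor relative to 1 L: 4.21.
galactose: 2.9 g per 100 mL × 4210 mL ÷ 100 = 122.09 g
gellan gum: 0.57 g per 100 mL × 4210 mL ÷ 100 = 24.00 g
Tricine: 1.5% w/v = 15 g/L → 15 × 4.21 L = 63.15 g
HEPES: 8.19 mmol/L × 238.3 g/mol × 4.21 L ÷ 1000 = 8.22 g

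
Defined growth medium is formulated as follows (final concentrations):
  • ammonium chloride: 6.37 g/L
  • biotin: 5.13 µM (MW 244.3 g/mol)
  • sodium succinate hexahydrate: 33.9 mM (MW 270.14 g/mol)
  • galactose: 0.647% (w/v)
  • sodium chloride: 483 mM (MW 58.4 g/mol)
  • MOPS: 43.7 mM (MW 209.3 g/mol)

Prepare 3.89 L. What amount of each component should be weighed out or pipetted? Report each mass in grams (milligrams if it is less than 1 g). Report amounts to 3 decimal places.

Scale factor relative to 1 L: 3.89.
ammonium chloride: 6.37 g/L × 3.89 L = 24.779 g
biotin: 5.13 µmol/L × 244.3 g/mol × 3.89 L ÷ 1000 = 4.875 mg
sodium succinate hexahydrate: 33.9 mmol/L × 270.14 g/mol × 3.89 L ÷ 1000 = 35.624 g
galactose: 0.647% w/v = 6.47 g/L → 6.47 × 3.89 L = 25.168 g
sodium chloride: 483 mmol/L × 58.4 g/mol × 3.89 L ÷ 1000 = 109.726 g
MOPS: 43.7 mmol/L × 209.3 g/mol × 3.89 L ÷ 1000 = 35.580 g

ammonium chloride 24.779 g; biotin 4.875 mg; sodium succinate hexahydrate 35.624 g; galactose 25.168 g; sodium chloride 109.726 g; MOPS 35.580 g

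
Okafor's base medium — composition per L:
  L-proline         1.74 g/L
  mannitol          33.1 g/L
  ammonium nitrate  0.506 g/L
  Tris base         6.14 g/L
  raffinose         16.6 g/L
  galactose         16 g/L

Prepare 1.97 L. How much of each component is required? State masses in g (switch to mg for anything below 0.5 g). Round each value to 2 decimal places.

L-proline 3.43 g; mannitol 65.21 g; ammonium nitrate 1.00 g; Tris base 12.10 g; raffinose 32.70 g; galactose 31.52 g

Scale factor relative to 1 L: 1.97.
L-proline: 1.74 g/L × 1.97 L = 3.43 g
mannitol: 33.1 g/L × 1.97 L = 65.21 g
ammonium nitrate: 0.506 g/L × 1.97 L = 1.00 g
Tris base: 6.14 g/L × 1.97 L = 12.10 g
raffinose: 16.6 g/L × 1.97 L = 32.70 g
galactose: 16 g/L × 1.97 L = 31.52 g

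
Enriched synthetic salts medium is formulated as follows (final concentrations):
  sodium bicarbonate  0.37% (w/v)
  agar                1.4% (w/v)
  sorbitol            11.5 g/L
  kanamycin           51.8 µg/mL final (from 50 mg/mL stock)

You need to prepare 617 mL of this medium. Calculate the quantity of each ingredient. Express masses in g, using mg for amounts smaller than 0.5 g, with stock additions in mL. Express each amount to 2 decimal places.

sodium bicarbonate 2.28 g; agar 8.64 g; sorbitol 7.10 g; kanamycin 0.64 mL

Working volume: 617 mL = 0.617 L.
sodium bicarbonate: 0.37 g per 100 mL × 617 mL ÷ 100 = 2.28 g
agar: 1.4 g per 100 mL × 617 mL ÷ 100 = 8.64 g
sorbitol: 11.5 g/L × 0.617 L = 7.10 g
kanamycin: C1V1 = C2V2 → 51.8 µg/mL × 617 mL ÷ 50000 µg/mL = 0.64 mL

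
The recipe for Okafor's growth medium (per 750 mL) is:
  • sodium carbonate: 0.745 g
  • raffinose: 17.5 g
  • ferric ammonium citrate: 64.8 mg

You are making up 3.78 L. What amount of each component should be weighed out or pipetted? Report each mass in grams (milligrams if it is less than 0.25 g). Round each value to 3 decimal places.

sodium carbonate 3.755 g; raffinose 88.200 g; ferric ammonium citrate 0.327 g

Ratio of target to recipe volume: 3780 / 750 = 5.04.
sodium carbonate: 0.745 g × (3780 mL / 750 mL) = 3.755 g
raffinose: 17.5 g × (3780 mL / 750 mL) = 88.200 g
ferric ammonium citrate: 64.8 mg × (3780 mL / 750 mL) = 326.592 mg = 0.327 g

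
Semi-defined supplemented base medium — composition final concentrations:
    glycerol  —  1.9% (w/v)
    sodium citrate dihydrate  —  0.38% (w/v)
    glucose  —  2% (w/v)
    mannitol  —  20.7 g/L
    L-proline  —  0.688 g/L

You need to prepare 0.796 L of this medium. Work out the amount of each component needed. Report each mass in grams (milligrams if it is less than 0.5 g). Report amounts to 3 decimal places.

glycerol 15.124 g; sodium citrate dihydrate 3.025 g; glucose 15.920 g; mannitol 16.477 g; L-proline 0.548 g

Scale factor relative to 1 L: 0.796.
glycerol: 1.9% w/v = 19 g/L → 19 × 0.796 L = 15.124 g
sodium citrate dihydrate: 0.38 g per 100 mL × 796 mL ÷ 100 = 3.025 g
glucose: 2 g per 100 mL × 796 mL ÷ 100 = 15.920 g
mannitol: 20.7 g/L × 0.796 L = 16.477 g
L-proline: 0.688 g/L × 0.796 L = 0.548 g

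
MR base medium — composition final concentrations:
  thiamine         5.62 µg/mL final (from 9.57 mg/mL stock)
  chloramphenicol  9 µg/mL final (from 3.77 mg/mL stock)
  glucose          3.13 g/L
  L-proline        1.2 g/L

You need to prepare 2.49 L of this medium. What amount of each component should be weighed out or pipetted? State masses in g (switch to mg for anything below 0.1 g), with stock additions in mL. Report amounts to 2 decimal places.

Working volume: 2.49 L.
thiamine: dilute stock: 5.62 µg/mL × 2490 mL ÷ 9570 µg/mL = 1.46 mL
chloramphenicol: C1V1 = C2V2 → 9 µg/mL × 2490 mL ÷ 3770 µg/mL = 5.94 mL
glucose: 3.13 g/L × 2.49 L = 7.79 g
L-proline: 1.2 g/L × 2.49 L = 2.99 g

thiamine 1.46 mL; chloramphenicol 5.94 mL; glucose 7.79 g; L-proline 2.99 g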